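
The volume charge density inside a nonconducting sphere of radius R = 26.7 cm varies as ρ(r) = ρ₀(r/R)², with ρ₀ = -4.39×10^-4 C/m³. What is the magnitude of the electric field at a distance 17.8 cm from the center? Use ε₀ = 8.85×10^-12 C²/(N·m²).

Take a concentric spherical Gaussian surface of radius r = 17.8 cm (r < R).
Q_enc = ∫₀^r ρ(r')·4πr'² dr' = (4πρ₀/R²) ∫₀^r r'^4 dr' = 4πρ₀ r^5/(5·R²) = -2.766×10^-6 C.
By Gauss's law, ∮E·dA = E·4πr² = Q_enc/ε₀.
E = |Q_enc|/(4πε₀r²) = (2.766×10^-6)/(4π·8.85×10^-12·(0.178)²) = 7.85×10^5 N/C.

|E| ≈ 7.85×10^5 N/C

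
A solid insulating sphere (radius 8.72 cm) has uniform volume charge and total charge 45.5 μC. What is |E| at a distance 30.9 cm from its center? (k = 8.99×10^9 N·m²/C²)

E ≈ 4.28e6 N/C

By spherical symmetry E is radial; choose a Gaussian sphere of radius r = 30.9 cm (r > R, so the entire charge is enclosed).
Q_enc = 45.5 μC = 4.55×10^-5 C.
Since E is radial and uniform over the Gaussian sphere, Φ = E·4πr² = Q_enc/ε₀.
E = k|Q_enc|/r² = (8.99×10^9)(4.55×10^-5)/(0.309)² = 4.28×10^6 N/C.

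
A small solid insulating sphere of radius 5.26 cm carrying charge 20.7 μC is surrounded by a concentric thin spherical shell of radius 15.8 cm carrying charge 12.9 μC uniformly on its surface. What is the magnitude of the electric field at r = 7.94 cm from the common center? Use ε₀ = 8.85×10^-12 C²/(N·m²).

By spherical symmetry E is radial; choose a Gaussian sphere of radius r = 7.94 cm (between the bodies, 5.26 cm < r < 15.8 cm).
The shell at 15.8 cm lies outside the Gaussian surface, so Q_enc = 20.7 μC = 2.07e-5 C.
Gauss's law: E·4πr² = Q_enc/ε₀.
E = |Q_enc|/(4πε₀r²) = (2.07×10^-5)/(4π·8.85×10^-12·(0.0794)²) = 2.95e7 N/C.

2.95×10^7 N/C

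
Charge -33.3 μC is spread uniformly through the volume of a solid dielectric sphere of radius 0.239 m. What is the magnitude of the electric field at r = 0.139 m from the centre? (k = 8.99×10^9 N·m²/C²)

Use a concentric Gaussian sphere at r = 0.139 m (r < R).
Only the charge within r is enclosed: Q_enc = Q·(r/R)³ = (-33.3 μC)·(0.139 m/0.239 m)³ = -6.551e-6 C.
Since E is radial and uniform over the Gaussian sphere, Φ = E·4πr² = Q_enc/ε₀.
E = k|Q_enc|/r² = (8.99×10^9)(6.551×10^-6)/(0.139)² = 3.05e6 N/C.

E = 3.05e6 V/m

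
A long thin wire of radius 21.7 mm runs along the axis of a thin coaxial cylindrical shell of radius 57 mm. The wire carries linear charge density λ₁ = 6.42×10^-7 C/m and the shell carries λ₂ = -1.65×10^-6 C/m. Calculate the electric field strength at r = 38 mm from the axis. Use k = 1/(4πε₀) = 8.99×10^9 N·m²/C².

By cylindrical symmetry E is radial; use a coaxial Gaussian cylinder of radius 38 mm and length L (between the conductors, 21.7 mm < r < 57 mm).
Only the inner wire is enclosed; the outer shell contributes nothing inside itself. λ_enc = λ₁ = 6.42×10^-7 C/m.
Gauss's law: E·2πrL = λ_enc L/ε₀.
E = 2k|λ_enc|/r = 2(8.99×10^9)(6.42×10^-7)/(0.038) = 3.04e5 N/C.

E ≈ 3.04×10^5 V/m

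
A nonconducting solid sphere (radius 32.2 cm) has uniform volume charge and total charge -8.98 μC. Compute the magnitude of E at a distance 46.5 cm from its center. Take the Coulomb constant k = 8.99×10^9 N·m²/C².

Symmetry ⇒ E = E(r) r̂. Gaussian sphere of radius r = 46.5 cm (r > R, so the entire charge is enclosed).
Q_enc = -8.98 μC = -8.98×10^-6 C.
Since E is radial and uniform over the Gaussian sphere, Φ = E·4πr² = Q_enc/ε₀.
E = k|Q_enc|/r² = (8.99×10^9)(8.98e-6)/(0.465)² = 3.73×10^5 N/C.

|E| = 3.73×10^5 V/m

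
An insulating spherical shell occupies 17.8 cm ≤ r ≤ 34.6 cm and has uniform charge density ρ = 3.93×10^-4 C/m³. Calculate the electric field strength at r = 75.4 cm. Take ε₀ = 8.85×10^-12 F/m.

Symmetry ⇒ E = E(r) r̂. Gaussian sphere of radius r = 75.4 cm (r > 34.6 cm, enclosing the whole shell).
Q_enc = ρ·(4π/3)(b³ − a³) = (3.93×10^-4)·(4π/3)·((0.346)³ − (0.178)³) = 5.89×10^-5 C.
Applying ∮E·dA = Q_enc/ε₀ with Φ = E(4πr²):
E = |Q_enc|/(4πε₀r²) = (5.89×10^-5)/(4π·8.85×10^-12·(0.754)²) = 9.32e5 N/C.

E ≈ 9.32×10^5 N/C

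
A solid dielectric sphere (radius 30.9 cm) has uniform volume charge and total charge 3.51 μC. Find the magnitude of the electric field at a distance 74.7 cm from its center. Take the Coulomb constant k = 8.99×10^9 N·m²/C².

Symmetry ⇒ E = E(r) r̂. Gaussian sphere of radius r = 74.7 cm (r > R, so the entire charge is enclosed).
Q_enc = 3.51 μC = 3.51×10^-6 C.
Gauss's law: E·4πr² = Q_enc/ε₀.
E = k|Q_enc|/r² = (8.99×10^9)(3.51e-6)/(0.747)² = 5.65×10^4 N/C.

|E| = 5.65×10^4 N/C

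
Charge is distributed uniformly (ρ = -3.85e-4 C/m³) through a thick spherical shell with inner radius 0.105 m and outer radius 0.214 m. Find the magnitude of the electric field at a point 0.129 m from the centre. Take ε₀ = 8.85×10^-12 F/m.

8.62×10^5 V/m

Symmetry ⇒ E = E(r) r̂. Gaussian sphere of radius r = 0.129 m (within the shell material, 0.105 m < r < 0.214 m).
Only the shell between 0.105 m and r is enclosed: Q_enc = ρ·(4π/3)(r³ − a³) = (-3.85×10^-4)·(4π/3)·((0.129)³ − (0.105)³) = -1.595e-6 C.
By Gauss's law, ∮E·dA = E·4πr² = Q_enc/ε₀.
E = |Q_enc|/(4πε₀r²) = (1.595×10^-6)/(4π·8.85×10^-12·(0.129)²) = 8.62e5 N/C.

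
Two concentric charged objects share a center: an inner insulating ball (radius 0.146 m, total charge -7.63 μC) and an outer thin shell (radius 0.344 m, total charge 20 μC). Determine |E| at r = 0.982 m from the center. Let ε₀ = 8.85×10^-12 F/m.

Symmetry ⇒ E = E(r) r̂. Gaussian sphere of radius r = 0.982 m (r > 0.344 m, enclosing both).
Q_enc = (-7.63 μC) + (20 μC) = 1.237e-5 C.
Gauss's law: E·4πr² = Q_enc/ε₀.
E = |Q_enc|/(4πε₀r²) = (1.237e-5)/(4π·8.85×10^-12·(0.982)²) = 1.15×10^5 N/C.

|E| ≈ 1.15×10^5 N/C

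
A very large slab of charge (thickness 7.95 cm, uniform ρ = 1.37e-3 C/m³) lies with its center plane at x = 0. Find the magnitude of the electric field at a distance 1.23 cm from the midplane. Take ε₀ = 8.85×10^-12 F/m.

|E| ≈ 1.90×10^6 N/C

By symmetry E is perpendicular to the slab. A Gaussian pillbox from −1.23 cm to +1.23 cm (face area A) lies entirely within the slab.
Q_enc = ρ·(2x)·A and flux = 2EA, so 2EA = 2ρxA/ε₀ ⇒ E = |ρ|x/ε₀.
E = (1.37×10^-3)(0.0123)/(8.85×10^-12) = 1.90×10^6 N/C.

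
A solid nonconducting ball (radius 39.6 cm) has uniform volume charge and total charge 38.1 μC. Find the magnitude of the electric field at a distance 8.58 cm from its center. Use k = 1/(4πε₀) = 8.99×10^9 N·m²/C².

Take a concentric spherical Gaussian surface of radius r = 8.58 cm (r < R).
Only the charge within r is enclosed: Q_enc = Q·(r/R)³ = (38.1 μC)·(8.58 cm/39.6 cm)³ = 3.875×10^-7 C.
Since E is radial and uniform over the Gaussian sphere, Φ = E·4πr² = Q_enc/ε₀.
E = k|Q_enc|/r² = (8.99×10^9)(3.875×10^-7)/(0.0858)² = 4.73e5 N/C.

E = 4.73e5 N/C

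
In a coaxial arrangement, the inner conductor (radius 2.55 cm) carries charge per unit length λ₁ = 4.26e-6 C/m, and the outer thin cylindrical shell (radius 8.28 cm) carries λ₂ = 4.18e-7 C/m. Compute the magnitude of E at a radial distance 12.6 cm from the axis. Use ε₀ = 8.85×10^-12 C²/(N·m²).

|E| = 6.68e5 N/C

By cylindrical symmetry E is radial; use a coaxial Gaussian cylinder of radius 12.6 cm and length L (r > 8.28 cm, enclosing both).
λ_enc = λ₁ + λ₂ = (4.26e-6) + (4.18e-7) = 4.678×10^-6 C/m.
Since E is radial and uniform over the curved surface, Φ = E·2πrL = Q_enc/ε₀ = λ_enc L/ε₀.
E = |λ_enc|/(2πε₀r) = (4.678×10^-6)/(2π·8.85×10^-12·0.126) = 6.68×10^5 N/C.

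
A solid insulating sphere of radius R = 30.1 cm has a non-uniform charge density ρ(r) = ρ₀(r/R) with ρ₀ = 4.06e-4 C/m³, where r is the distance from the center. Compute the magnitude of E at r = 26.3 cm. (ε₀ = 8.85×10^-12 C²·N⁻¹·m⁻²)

Symmetry ⇒ E = E(r) r̂. Gaussian sphere of radius r = 26.3 cm (r < R).
Q_enc = ∫₀^r ρ(r')·4πr'² dr' = (4πρ₀/R) ∫₀^r r'^3 dr' = 4πρ₀ r^4/(4·R) = 2.027e-5 C.
Applying ∮E·dA = Q_enc/ε₀ with Φ = E(4πr²):
E = |Q_enc|/(4πε₀r²) = (2.027e-5)/(4π·8.85×10^-12·(0.263)²) = 2.64×10^6 N/C.

|E| = 2.64×10^6 N/C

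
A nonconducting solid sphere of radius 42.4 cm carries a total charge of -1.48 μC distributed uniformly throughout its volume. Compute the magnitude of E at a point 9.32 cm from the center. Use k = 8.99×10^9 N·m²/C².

Symmetry ⇒ E = E(r) r̂. Gaussian sphere of radius r = 9.32 cm (r < R).
For a uniform sphere the enclosed fraction is (r/R)³, so Q_enc = (-1.48 μC)(0.0932/0.424)³ = -1.572×10^-8 C.
Since E is radial and uniform over the Gaussian sphere, Φ = E·4πr² = Q_enc/ε₀.
E = k|Q_enc|/r² = (8.99×10^9)(1.572×10^-8)/(0.0932)² = 1.63×10^4 N/C.

|E| ≈ 1.63×10^4 N/C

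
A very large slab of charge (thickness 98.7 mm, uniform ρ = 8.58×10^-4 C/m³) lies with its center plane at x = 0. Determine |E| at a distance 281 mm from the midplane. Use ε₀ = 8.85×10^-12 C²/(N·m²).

4.78×10^6 V/m

The point |x| = 281 mm lies outside the slab (half-thickness 0.04935 m). A symmetric pillbox spanning the full slab encloses Q_enc = ρ·d·A.
Flux = 2EA ⇒ E = |ρ|d/(2ε₀), independent of distance outside.
E = (8.58×10^-4)(0.0987)/(2·8.85×10^-12) = 4.78×10^6 N/C.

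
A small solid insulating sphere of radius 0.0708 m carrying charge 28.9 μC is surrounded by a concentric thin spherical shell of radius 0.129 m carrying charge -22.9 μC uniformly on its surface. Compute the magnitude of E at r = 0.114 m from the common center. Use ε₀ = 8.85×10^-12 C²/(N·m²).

By spherical symmetry E is radial; choose a Gaussian sphere of radius r = 0.114 m (between the bodies, 0.0708 m < r < 0.129 m).
Only the inner charge is enclosed; the outer shell contributes nothing inside itself. Q_enc = 28.9 μC = 2.89e-5 C.
By Gauss's law, ∮E·dA = E·4πr² = Q_enc/ε₀.
E = |Q_enc|/(4πε₀r²) = (2.89e-5)/(4π·8.85×10^-12·(0.114)²) = 2.00×10^7 N/C.

E = 2.00e7 N/C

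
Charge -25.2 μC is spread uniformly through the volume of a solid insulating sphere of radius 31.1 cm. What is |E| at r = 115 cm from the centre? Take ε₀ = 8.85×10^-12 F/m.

|E| ≈ 1.71×10^5 N/C

By spherical symmetry E is radial; choose a Gaussian sphere of radius r = 115 cm (r > R, so the entire charge is enclosed).
Q_enc = -25.2 μC = -2.52×10^-5 C.
By Gauss's law, ∮E·dA = E·4πr² = Q_enc/ε₀.
E = |Q_enc|/(4πε₀r²) = (2.52×10^-5)/(4π·8.85×10^-12·(1.15)²) = 1.71×10^5 N/C.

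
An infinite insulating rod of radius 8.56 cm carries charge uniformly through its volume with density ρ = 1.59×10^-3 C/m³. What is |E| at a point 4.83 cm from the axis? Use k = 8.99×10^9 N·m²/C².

By cylindrical symmetry E is radial; use a coaxial Gaussian cylinder of radius 4.83 cm and length L (r < R).
Charge inside radius r per length L is ρ·πr²·L, so λ_enc = ρπr² = 1.165×10^-5 C/m.
Gauss's law: E·2πrL = λ_enc L/ε₀.
E = 2k|λ_enc|/r = 2(8.99×10^9)(1.165e-5)/(0.0483) = 4.34×10^6 N/C.

E = 4.34×10^6 V/m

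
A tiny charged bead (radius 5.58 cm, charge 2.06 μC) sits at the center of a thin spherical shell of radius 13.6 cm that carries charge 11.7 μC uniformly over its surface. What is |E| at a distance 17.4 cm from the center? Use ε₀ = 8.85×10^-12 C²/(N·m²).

Take a concentric spherical Gaussian surface of radius r = 17.4 cm (r > 13.6 cm, enclosing both).
Q_enc = (2.06 μC) + (11.7 μC) = 1.376×10^-5 C.
Gauss's law: E·4πr² = Q_enc/ε₀.
E = |Q_enc|/(4πε₀r²) = (1.376×10^-5)/(4π·8.85×10^-12·(0.174)²) = 4.09×10^6 N/C.

E = 4.09×10^6 N/C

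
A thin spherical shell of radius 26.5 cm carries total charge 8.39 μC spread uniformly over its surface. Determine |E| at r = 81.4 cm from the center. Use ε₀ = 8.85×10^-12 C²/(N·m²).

|E| ≈ 1.14×10^5 N/C

By spherical symmetry E is radial; choose a Gaussian sphere of radius r = 81.4 cm (r > 26.5 cm).
The entire shell is enclosed: Q_enc = 8.39×10^-6 C.
Applying ∮E·dA = Q_enc/ε₀ with Φ = E(4πr²):
E = |Q_enc|/(4πε₀r²) = (8.39e-6)/(4π·8.85×10^-12·(0.814)²) = 1.14×10^5 N/C.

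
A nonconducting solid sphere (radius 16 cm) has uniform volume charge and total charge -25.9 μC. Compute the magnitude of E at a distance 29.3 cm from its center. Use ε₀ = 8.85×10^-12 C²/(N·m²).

2.71×10^6 V/m

By spherical symmetry E is radial; choose a Gaussian sphere of radius r = 29.3 cm (r > R, so the entire charge is enclosed).
Q_enc = -25.9 μC = -2.59e-5 C.
Gauss's law: E·4πr² = Q_enc/ε₀.
E = |Q_enc|/(4πε₀r²) = (2.59×10^-5)/(4π·8.85×10^-12·(0.293)²) = 2.71×10^6 N/C.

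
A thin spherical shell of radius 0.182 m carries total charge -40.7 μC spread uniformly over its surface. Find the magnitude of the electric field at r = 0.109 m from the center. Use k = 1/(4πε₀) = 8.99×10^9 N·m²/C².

E = 0 (no enclosed charge)

Symmetry ⇒ E = E(r) r̂. Gaussian sphere of radius r = 0.109 m (inside the shell, r < 0.182 m).
All the charge is outside the Gaussian surface: Q_enc = 0, hence E = 0 everywhere inside the shell.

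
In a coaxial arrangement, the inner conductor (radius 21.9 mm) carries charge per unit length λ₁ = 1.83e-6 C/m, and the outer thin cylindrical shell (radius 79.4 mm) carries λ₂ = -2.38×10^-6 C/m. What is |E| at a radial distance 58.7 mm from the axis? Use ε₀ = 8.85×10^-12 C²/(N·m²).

|E| ≈ 5.61×10^5 N/C

Choose a coaxial cylinder of radius r = 58.7 mm (arbitrary length L) as the Gaussian surface (between the conductors, 21.9 mm < r < 79.4 mm).
Only the inner wire is enclosed; the outer shell contributes nothing inside itself. λ_enc = λ₁ = 1.83e-6 C/m.
By Gauss's law (flux through the curved wall only), E·2πrL = λ_enc L/ε₀.
E = |λ_enc|/(2πε₀r) = (1.83×10^-6)/(2π·8.85×10^-12·0.0587) = 5.61×10^5 N/C.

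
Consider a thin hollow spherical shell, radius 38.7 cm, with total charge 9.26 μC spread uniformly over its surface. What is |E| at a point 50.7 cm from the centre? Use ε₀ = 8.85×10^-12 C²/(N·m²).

Use a concentric Gaussian sphere at r = 50.7 cm (r > 38.7 cm).
The entire shell is enclosed: Q_enc = 9.26e-6 C.
Since E is radial and uniform over the Gaussian sphere, Φ = E·4πr² = Q_enc/ε₀.
E = |Q_enc|/(4πε₀r²) = (9.26e-6)/(4π·8.85×10^-12·(0.507)²) = 3.24e5 N/C.

|E| = 3.24×10^5 V/m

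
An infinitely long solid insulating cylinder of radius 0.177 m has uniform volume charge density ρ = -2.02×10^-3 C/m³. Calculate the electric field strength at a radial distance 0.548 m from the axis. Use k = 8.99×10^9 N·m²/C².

Coaxial Gaussian cylinder, radius r = 0.548 m, length L (r > 0.177 m, full cross-section enclosed).
λ_enc = ρ·πR² = (-2.02×10^-3)π(0.177)² = -1.988×10^-4 C/m.
Applying ∮E·dA = Q_enc/ε₀ with the end caps contributing no flux:
E = 2k|λ_enc|/r = 2(8.99×10^9)(1.988×10^-4)/(0.548) = 6.52e6 N/C.

|E| ≈ 6.52×10^6 V/m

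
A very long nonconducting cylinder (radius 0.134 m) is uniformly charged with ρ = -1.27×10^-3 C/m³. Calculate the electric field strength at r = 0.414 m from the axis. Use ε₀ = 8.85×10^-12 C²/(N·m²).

By cylindrical symmetry E is radial; use a coaxial Gaussian cylinder of radius 0.414 m and length L (r > 0.134 m, full cross-section enclosed).
λ_enc = ρ·πR² = (-1.27×10^-3)π(0.134)² = -7.164e-5 C/m.
Since E is radial and uniform over the curved surface, Φ = E·2πrL = Q_enc/ε₀ = λ_enc L/ε₀.
E = |λ_enc|/(2πε₀r) = (7.164×10^-5)/(2π·8.85×10^-12·0.414) = 3.11×10^6 N/C.

|E| ≈ 3.11×10^6 N/C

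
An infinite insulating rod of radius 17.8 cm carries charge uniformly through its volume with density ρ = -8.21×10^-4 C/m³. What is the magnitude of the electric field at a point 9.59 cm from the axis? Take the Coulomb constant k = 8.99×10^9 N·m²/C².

|E| = 4.45×10^6 N/C

Coaxial Gaussian cylinder, radius r = 9.59 cm, length L (r < R).
Enclosed charge per unit length: λ_enc = ρ·πr² = (-8.21×10^-4)π(0.0959)² = -2.372e-5 C/m.
Applying ∮E·dA = Q_enc/ε₀ with the end caps contributing no flux:
E = 2k|λ_enc|/r = 2(8.99×10^9)(2.372×10^-5)/(0.0959) = 4.45×10^6 N/C.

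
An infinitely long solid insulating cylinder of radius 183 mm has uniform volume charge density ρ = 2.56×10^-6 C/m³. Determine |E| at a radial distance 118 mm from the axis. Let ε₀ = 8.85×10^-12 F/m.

E = 1.71×10^4 V/m

By cylindrical symmetry E is radial; use a coaxial Gaussian cylinder of radius 118 mm and length L (r < R).
Enclosed charge per unit length: λ_enc = ρ·πr² = (2.56e-6)π(0.118)² = 1.12×10^-7 C/m.
Since E is radial and uniform over the curved surface, Φ = E·2πrL = Q_enc/ε₀ = λ_enc L/ε₀.
E = |λ_enc|/(2πε₀r) = (1.12×10^-7)/(2π·8.85×10^-12·0.118) = 1.71×10^4 N/C.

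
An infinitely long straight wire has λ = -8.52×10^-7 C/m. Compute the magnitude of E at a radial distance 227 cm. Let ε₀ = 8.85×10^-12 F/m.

By cylindrical symmetry E is radial; use a coaxial Gaussian cylinder of radius 227 cm and length L.
Q_enc = λL, so λ_enc = -8.52e-7 C/m.
Since E is radial and uniform over the curved surface, Φ = E·2πrL = Q_enc/ε₀ = λ_enc L/ε₀.
E = |λ_enc|/(2πε₀r) = (8.52e-7)/(2π·8.85×10^-12·2.27) = 6.75e3 N/C.

|E| ≈ 6.75e3 N/C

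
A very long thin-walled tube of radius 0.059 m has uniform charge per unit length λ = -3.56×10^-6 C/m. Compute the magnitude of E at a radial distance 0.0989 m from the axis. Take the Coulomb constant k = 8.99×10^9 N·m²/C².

Coaxial Gaussian cylinder, radius r = 0.0989 m, length L (r > 0.059 m).
The full line charge is enclosed: λ_enc = -3.56e-6 C/m.
Applying ∮E·dA = Q_enc/ε₀ with the end caps contributing no flux:
E = 2k|λ_enc|/r = 2(8.99×10^9)(3.56e-6)/(0.0989) = 6.47×10^5 N/C.

|E| = 6.47×10^5 V/m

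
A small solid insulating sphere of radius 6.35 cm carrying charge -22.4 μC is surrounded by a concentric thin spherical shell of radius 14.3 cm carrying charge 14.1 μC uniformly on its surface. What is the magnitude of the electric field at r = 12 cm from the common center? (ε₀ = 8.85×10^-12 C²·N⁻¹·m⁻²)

Take a concentric spherical Gaussian surface of radius r = 12 cm (between the bodies, 6.35 cm < r < 14.3 cm).
The shell at 14.3 cm lies outside the Gaussian surface, so Q_enc = -22.4 μC = -2.24e-5 C.
Gauss's law: E·4πr² = Q_enc/ε₀.
E = |Q_enc|/(4πε₀r²) = (2.24e-5)/(4π·8.85×10^-12·(0.12)²) = 1.40×10^7 N/C.

|E| ≈ 1.40×10^7 N/C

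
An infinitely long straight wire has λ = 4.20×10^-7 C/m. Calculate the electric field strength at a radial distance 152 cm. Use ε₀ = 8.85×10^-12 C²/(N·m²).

Coaxial Gaussian cylinder, radius r = 152 cm, length L.
Q_enc = λL, so λ_enc = 4.20×10^-7 C/m.
Applying ∮E·dA = Q_enc/ε₀ with the end caps contributing no flux:
E = |λ_enc|/(2πε₀r) = (4.20e-7)/(2π·8.85×10^-12·1.52) = 4.97e3 N/C.

4.97×10^3 V/m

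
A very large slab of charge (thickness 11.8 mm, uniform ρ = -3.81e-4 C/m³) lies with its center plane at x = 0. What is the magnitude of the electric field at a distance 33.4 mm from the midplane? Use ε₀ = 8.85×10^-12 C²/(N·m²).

2.54×10^5 N/C

The point |x| = 33.4 mm lies outside the slab (half-thickness 0.0059 m). A symmetric pillbox spanning the full slab encloses Q_enc = ρ·d·A.
Flux = 2EA ⇒ E = |ρ|d/(2ε₀), independent of distance outside.
E = (3.81×10^-4)(0.0118)/(2·8.85×10^-12) = 2.54×10^5 N/C.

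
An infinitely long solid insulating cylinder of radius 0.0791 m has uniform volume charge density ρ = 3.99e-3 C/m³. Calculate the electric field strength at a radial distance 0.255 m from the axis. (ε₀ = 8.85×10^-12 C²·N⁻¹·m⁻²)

Take a coaxial cylindrical Gaussian surface of radius r = 0.255 m and length L (r > 0.0791 m, full cross-section enclosed).
λ_enc = ρ·πR² = (3.99×10^-3)π(0.0791)² = 7.843×10^-5 C/m.
By Gauss's law (flux through the curved wall only), E·2πrL = λ_enc L/ε₀.
E = |λ_enc|/(2πε₀r) = (7.843×10^-5)/(2π·8.85×10^-12·0.255) = 5.53×10^6 N/C.

|E| ≈ 5.53e6 N/C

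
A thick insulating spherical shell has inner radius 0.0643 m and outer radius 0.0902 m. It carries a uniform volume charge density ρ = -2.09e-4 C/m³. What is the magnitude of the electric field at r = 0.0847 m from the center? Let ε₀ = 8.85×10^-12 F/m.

Use a concentric Gaussian sphere at r = 0.0847 m (within the shell material, 0.0643 m < r < 0.0902 m).
Enclosed charge is the volume from a to r: Q_enc = (4π/3)ρ(r³ − a³) = -2.992e-7 C.
Applying ∮E·dA = Q_enc/ε₀ with Φ = E(4πr²):
E = |Q_enc|/(4πε₀r²) = (2.992×10^-7)/(4π·8.85×10^-12·(0.0847)²) = 3.75×10^5 N/C.

|E| ≈ 3.75×10^5 N/C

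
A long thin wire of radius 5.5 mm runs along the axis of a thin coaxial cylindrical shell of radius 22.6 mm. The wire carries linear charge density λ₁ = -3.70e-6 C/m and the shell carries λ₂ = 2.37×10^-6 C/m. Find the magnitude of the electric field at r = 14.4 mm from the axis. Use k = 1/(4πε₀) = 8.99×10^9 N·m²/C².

Choose a coaxial cylinder of radius r = 14.4 mm (arbitrary length L) as the Gaussian surface (between the conductors, 5.5 mm < r < 22.6 mm).
Only the inner wire is enclosed; the outer shell contributes nothing inside itself. λ_enc = λ₁ = -3.70×10^-6 C/m.
Applying ∮E·dA = Q_enc/ε₀ with the end caps contributing no flux:
E = 2k|λ_enc|/r = 2(8.99×10^9)(3.70×10^-6)/(0.0144) = 4.62×10^6 N/C.

|E| = 4.62×10^6 N/C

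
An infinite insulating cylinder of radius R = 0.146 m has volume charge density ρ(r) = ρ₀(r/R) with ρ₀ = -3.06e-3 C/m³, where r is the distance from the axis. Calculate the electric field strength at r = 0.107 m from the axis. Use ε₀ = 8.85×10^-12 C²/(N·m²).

Coaxial Gaussian cylinder, radius r = 0.107 m, length L (r < R).
Integrating ρ over the cross-section to radius r: λ_enc = (2πρ₀/R) ∫₀^r r'^2 dr' = 2πρ₀ r^3/(3·R) = -5.377×10^-5 C/m.
Since E is radial and uniform over the curved surface, Φ = E·2πrL = Q_enc/ε₀ = λ_enc L/ε₀.
E = |λ_enc|/(2πε₀r) = (5.377e-5)/(2π·8.85×10^-12·0.107) = 9.04×10^6 N/C.

E ≈ 9.04×10^6 N/C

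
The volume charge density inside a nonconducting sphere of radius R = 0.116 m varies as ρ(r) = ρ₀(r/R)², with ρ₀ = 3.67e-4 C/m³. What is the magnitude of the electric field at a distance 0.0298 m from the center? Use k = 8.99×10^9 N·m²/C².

By spherical symmetry E is radial; choose a Gaussian sphere of radius r = 0.0298 m (r < R).
Integrate the density: Q_enc = 4π ∫₀^r ρ₀(r'/R)^2 r'² dr' = 4πρ₀ r^5/(5·R²) = 1.611×10^-9 C.
Applying ∮E·dA = Q_enc/ε₀ with Φ = E(4πr²):
E = k|Q_enc|/r² = (8.99×10^9)(1.611e-9)/(0.0298)² = 1.63e4 N/C.

1.63×10^4 N/C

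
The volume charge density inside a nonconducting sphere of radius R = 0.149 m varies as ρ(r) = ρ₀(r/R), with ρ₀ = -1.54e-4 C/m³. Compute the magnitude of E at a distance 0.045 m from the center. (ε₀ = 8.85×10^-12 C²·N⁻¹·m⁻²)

|E| = 5.91×10^4 V/m

By spherical symmetry E is radial; choose a Gaussian sphere of radius r = 0.045 m (r < R).
Integrate the density: Q_enc = 4π ∫₀^r ρ₀(r'/R)^1 r'² dr' = 4πρ₀ r^4/(4·R) = -1.331×10^-8 C.
By Gauss's law, ∮E·dA = E·4πr² = Q_enc/ε₀.
E = |Q_enc|/(4πε₀r²) = (1.331e-8)/(4π·8.85×10^-12·(0.045)²) = 5.91×10^4 N/C.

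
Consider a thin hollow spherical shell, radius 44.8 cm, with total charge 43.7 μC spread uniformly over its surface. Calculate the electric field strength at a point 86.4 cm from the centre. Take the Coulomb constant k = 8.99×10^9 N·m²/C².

Use a concentric Gaussian sphere at r = 86.4 cm (r > 44.8 cm).
The entire shell is enclosed: Q_enc = 4.37×10^-5 C.
Applying ∮E·dA = Q_enc/ε₀ with Φ = E(4πr²):
E = k|Q_enc|/r² = (8.99×10^9)(4.37e-5)/(0.864)² = 5.26×10^5 N/C.

|E| ≈ 5.26×10^5 V/m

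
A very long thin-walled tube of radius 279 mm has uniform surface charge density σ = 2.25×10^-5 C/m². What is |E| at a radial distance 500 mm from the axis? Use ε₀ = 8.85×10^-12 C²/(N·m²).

Take a coaxial cylindrical Gaussian surface of radius r = 500 mm and length L (r > 279 mm).
The whole shell is enclosed: λ_enc = σ·2πR = (2.25×10^-5)·2π·(0.279) = 3.944e-5 C/m.
Gauss's law: E·2πrL = λ_enc L/ε₀.
E = |λ_enc|/(2πε₀r) = (3.944×10^-5)/(2π·8.85×10^-12·0.5) = 1.42×10^6 N/C.

1.42×10^6 N/C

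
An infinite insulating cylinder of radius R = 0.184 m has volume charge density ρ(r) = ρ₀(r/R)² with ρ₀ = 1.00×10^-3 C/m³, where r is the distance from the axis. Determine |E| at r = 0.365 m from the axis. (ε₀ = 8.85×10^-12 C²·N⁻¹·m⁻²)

Coaxial Gaussian cylinder, radius r = 0.365 m, length L (r > R, full charge per length enclosed).
λ_enc = 2π ∫₀^R ρ₀(r'/R)^2 r' dr' = 2πρ₀R²/4 = 5.318×10^-5 C/m.
Since E is radial and uniform over the curved surface, Φ = E·2πrL = Q_enc/ε₀ = λ_enc L/ε₀.
E = |λ_enc|/(2πε₀r) = (5.318×10^-5)/(2π·8.85×10^-12·0.365) = 2.62e6 N/C.

|E| ≈ 2.62×10^6 N/C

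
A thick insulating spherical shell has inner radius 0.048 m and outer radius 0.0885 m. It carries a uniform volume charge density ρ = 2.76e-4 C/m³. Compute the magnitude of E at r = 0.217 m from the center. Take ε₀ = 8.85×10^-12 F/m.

Take a concentric spherical Gaussian surface of radius r = 0.217 m (r > 0.0885 m, enclosing the whole shell).
Q_enc = ρ·(4π/3)(b³ − a³) = (2.76×10^-4)·(4π/3)·((0.0885)³ − (0.048)³) = 6.735×10^-7 C.
Since E is radial and uniform over the Gaussian sphere, Φ = E·4πr² = Q_enc/ε₀.
E = |Q_enc|/(4πε₀r²) = (6.735×10^-7)/(4π·8.85×10^-12·(0.217)²) = 1.29×10^5 N/C.

E = 1.29e5 N/C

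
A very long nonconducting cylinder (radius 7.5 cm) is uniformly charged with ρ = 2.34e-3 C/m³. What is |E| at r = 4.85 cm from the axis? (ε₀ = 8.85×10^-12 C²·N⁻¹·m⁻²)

Choose a coaxial cylinder of radius r = 4.85 cm (arbitrary length L) as the Gaussian surface (r < R).
Charge inside radius r per length L is ρ·πr²·L, so λ_enc = ρπr² = 1.729×10^-5 C/m.
Since E is radial and uniform over the curved surface, Φ = E·2πrL = Q_enc/ε₀ = λ_enc L/ε₀.
E = |λ_enc|/(2πε₀r) = (1.729×10^-5)/(2π·8.85×10^-12·0.0485) = 6.41×10^6 N/C.

E = 6.41×10^6 N/C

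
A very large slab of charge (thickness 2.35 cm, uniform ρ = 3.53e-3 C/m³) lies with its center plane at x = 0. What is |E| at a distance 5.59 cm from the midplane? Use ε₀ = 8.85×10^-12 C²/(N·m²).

The point |x| = 5.59 cm lies outside the slab (half-thickness 0.01175 m). A symmetric pillbox spanning the full slab encloses Q_enc = ρ·d·A.
Flux = 2EA ⇒ E = |ρ|d/(2ε₀), independent of distance outside.
E = (3.53×10^-3)(0.0235)/(2·8.85×10^-12) = 4.69×10^6 N/C.

|E| = 4.69×10^6 N/C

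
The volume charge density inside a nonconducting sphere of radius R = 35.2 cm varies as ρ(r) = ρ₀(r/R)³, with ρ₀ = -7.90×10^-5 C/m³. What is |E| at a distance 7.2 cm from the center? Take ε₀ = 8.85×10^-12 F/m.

E ≈ 917 N/C

Take a concentric spherical Gaussian surface of radius r = 7.2 cm (r < R).
Q_enc = ∫₀^r ρ(r')·4πr'² dr' = (4πρ₀/R³) ∫₀^r r'^5 dr' = 4πρ₀ r^6/(6·R³) = -5.285×10^-10 C.
By Gauss's law, ∮E·dA = E·4πr² = Q_enc/ε₀.
E = |Q_enc|/(4πε₀r²) = (5.285e-10)/(4π·8.85×10^-12·(0.072)²) = 917 N/C.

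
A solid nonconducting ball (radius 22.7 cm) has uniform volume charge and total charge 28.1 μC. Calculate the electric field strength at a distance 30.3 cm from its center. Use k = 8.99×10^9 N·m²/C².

E ≈ 2.75×10^6 V/m

By spherical symmetry E is radial; choose a Gaussian sphere of radius r = 30.3 cm (r > R, so the entire charge is enclosed).
Q_enc = 28.1 μC = 2.81×10^-5 C.
Since E is radial and uniform over the Gaussian sphere, Φ = E·4πr² = Q_enc/ε₀.
E = k|Q_enc|/r² = (8.99×10^9)(2.81e-5)/(0.303)² = 2.75e6 N/C.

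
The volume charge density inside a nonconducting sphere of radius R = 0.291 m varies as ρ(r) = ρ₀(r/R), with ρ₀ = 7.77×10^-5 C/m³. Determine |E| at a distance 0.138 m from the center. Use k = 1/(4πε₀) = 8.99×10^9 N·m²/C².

Take a concentric spherical Gaussian surface of radius r = 0.138 m (r < R).
Q_enc = ∫₀^r ρ(r')·4πr'² dr' = (4πρ₀/R) ∫₀^r r'^3 dr' = 4πρ₀ r^4/(4·R) = 3.042×10^-7 C.
Gauss's law: E·4πr² = Q_enc/ε₀.
E = k|Q_enc|/r² = (8.99×10^9)(3.042e-7)/(0.138)² = 1.44×10^5 N/C.

|E| = 1.44×10^5 N/C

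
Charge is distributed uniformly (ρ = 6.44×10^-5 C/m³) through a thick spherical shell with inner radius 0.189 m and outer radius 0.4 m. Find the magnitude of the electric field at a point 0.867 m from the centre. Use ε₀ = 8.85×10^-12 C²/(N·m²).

Symmetry ⇒ E = E(r) r̂. Gaussian sphere of radius r = 0.867 m (r > 0.4 m, enclosing the whole shell).
Q_enc = ρ·(4π/3)(b³ − a³) = (6.44e-5)·(4π/3)·((0.4)³ − (0.189)³) = 1.544×10^-5 C.
By Gauss's law, ∮E·dA = E·4πr² = Q_enc/ε₀.
E = |Q_enc|/(4πε₀r²) = (1.544×10^-5)/(4π·8.85×10^-12·(0.867)²) = 1.85×10^5 N/C.

E = 1.85×10^5 V/m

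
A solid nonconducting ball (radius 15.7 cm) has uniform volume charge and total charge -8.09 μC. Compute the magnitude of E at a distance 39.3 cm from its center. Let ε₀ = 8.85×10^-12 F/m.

Symmetry ⇒ E = E(r) r̂. Gaussian sphere of radius r = 39.3 cm (r > R, so the entire charge is enclosed).
Q_enc = -8.09 μC = -8.09×10^-6 C.
Applying ∮E·dA = Q_enc/ε₀ with Φ = E(4πr²):
E = |Q_enc|/(4πε₀r²) = (8.09×10^-6)/(4π·8.85×10^-12·(0.393)²) = 4.71×10^5 N/C.

E = 4.71e5 V/m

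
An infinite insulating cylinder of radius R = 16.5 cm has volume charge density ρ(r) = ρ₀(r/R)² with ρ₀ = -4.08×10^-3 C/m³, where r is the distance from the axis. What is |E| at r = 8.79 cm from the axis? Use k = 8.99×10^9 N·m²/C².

2.87×10^6 N/C

Coaxial Gaussian cylinder, radius r = 8.79 cm, length L (r < R).
Integrating ρ over the cross-section to radius r: λ_enc = (2πρ₀/R²) ∫₀^r r'^3 dr' = 2πρ₀ r^4/(4·R²) = -1.405×10^-5 C/m.
Since E is radial and uniform over the curved surface, Φ = E·2πrL = Q_enc/ε₀ = λ_enc L/ε₀.
E = 2k|λ_enc|/r = 2(8.99×10^9)(1.405×10^-5)/(0.0879) = 2.87×10^6 N/C.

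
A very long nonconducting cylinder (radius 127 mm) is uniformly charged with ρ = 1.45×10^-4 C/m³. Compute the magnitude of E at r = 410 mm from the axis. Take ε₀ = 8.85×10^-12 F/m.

Take a coaxial cylindrical Gaussian surface of radius r = 410 mm and length L (r > 127 mm, full cross-section enclosed).
λ_enc = ρ·πR² = (1.45×10^-4)π(0.127)² = 7.347×10^-6 C/m.
Since E is radial and uniform over the curved surface, Φ = E·2πrL = Q_enc/ε₀ = λ_enc L/ε₀.
E = |λ_enc|/(2πε₀r) = (7.347×10^-6)/(2π·8.85×10^-12·0.41) = 3.22×10^5 N/C.

E = 3.22e5 N/C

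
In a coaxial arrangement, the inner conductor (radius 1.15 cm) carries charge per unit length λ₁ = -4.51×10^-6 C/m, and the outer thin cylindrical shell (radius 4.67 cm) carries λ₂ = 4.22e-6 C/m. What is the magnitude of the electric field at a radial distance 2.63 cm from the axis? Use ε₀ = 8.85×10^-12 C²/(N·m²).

|E| = 3.08×10^6 N/C

Coaxial Gaussian cylinder, radius r = 2.63 cm, length L (between the conductors, 1.15 cm < r < 4.67 cm).
Only the inner wire is enclosed; the outer shell contributes nothing inside itself. λ_enc = λ₁ = -4.51×10^-6 C/m.
Applying ∮E·dA = Q_enc/ε₀ with the end caps contributing no flux:
E = |λ_enc|/(2πε₀r) = (4.51×10^-6)/(2π·8.85×10^-12·0.0263) = 3.08×10^6 N/C.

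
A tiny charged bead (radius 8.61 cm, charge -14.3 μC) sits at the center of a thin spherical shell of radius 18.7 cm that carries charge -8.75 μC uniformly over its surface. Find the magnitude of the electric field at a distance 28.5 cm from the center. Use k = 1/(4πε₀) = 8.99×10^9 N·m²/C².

Use a concentric Gaussian sphere at r = 28.5 cm (r > 18.7 cm, enclosing both).
Q_enc = (-14.3 μC) + (-8.75 μC) = -2.305e-5 C.
Since E is radial and uniform over the Gaussian sphere, Φ = E·4πr² = Q_enc/ε₀.
E = k|Q_enc|/r² = (8.99×10^9)(2.305×10^-5)/(0.285)² = 2.55×10^6 N/C.

2.55×10^6 V/m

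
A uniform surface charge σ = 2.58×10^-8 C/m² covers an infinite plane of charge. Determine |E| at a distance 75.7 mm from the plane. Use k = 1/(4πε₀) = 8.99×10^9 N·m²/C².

By planar symmetry E is perpendicular to the sheet and uniform; use a Gaussian pillbox with flat faces of area A on each side of the sheet.
Flux Φ = 2EA and Q_enc = σA, so 2EA = σA/ε₀ ⇒ E = |σ|/(2ε₀), independent of distance.
E = 2πk|σ| = 2π(8.99×10^9)(2.58e-8) = 1.46×10^3 N/C.

1.46×10^3 N/C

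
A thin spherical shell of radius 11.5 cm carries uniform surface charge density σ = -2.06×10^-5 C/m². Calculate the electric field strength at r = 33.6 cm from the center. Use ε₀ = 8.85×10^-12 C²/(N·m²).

Take a concentric spherical Gaussian surface of radius r = 33.6 cm (r > 11.5 cm).
The entire shell is enclosed: Q_enc = σ·4πR² = (-2.06×10^-5)·4π·(0.115)² = -3.424e-6 C.
Since E is radial and uniform over the Gaussian sphere, Φ = E·4πr² = Q_enc/ε₀.
E = |Q_enc|/(4πε₀r²) = (3.424×10^-6)/(4π·8.85×10^-12·(0.336)²) = 2.73×10^5 N/C.

E = 2.73e5 N/C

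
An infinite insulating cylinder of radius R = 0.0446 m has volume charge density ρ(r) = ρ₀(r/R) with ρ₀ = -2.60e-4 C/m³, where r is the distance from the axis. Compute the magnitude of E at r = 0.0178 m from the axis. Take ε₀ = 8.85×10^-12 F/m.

E ≈ 6.96×10^4 V/m

By cylindrical symmetry E is radial; use a coaxial Gaussian cylinder of radius 0.0178 m and length L (r < R).
λ_enc = ∫₀^r ρ(r')·2πr' dr' = (2πρ₀/R)·r^3/3 = -6.886e-8 C/m.
Applying ∮E·dA = Q_enc/ε₀ with the end caps contributing no flux:
E = |λ_enc|/(2πε₀r) = (6.886×10^-8)/(2π·8.85×10^-12·0.0178) = 6.96e4 N/C.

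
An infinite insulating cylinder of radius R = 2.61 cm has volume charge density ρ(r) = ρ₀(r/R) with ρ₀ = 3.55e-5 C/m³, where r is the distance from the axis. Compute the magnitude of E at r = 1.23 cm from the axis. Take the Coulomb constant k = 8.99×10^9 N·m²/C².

Choose a coaxial cylinder of radius r = 1.23 cm (arbitrary length L) as the Gaussian surface (r < R).
λ_enc = ∫₀^r ρ(r')·2πr' dr' = (2πρ₀/R)·r^3/3 = 5.301×10^-9 C/m.
Gauss's law: E·2πrL = λ_enc L/ε₀.
E = 2k|λ_enc|/r = 2(8.99×10^9)(5.301×10^-9)/(0.0123) = 7.75×10^3 N/C.

E = 7.75×10^3 V/m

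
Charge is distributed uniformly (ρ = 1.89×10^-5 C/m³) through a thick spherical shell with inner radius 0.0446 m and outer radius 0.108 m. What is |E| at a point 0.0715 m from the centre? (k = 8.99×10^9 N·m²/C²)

3.85e4 V/m

Symmetry ⇒ E = E(r) r̂. Gaussian sphere of radius r = 0.0715 m (within the shell material, 0.0446 m < r < 0.108 m).
Only the shell between 0.0446 m and r is enclosed: Q_enc = ρ·(4π/3)(r³ − a³) = (1.89e-5)·(4π/3)·((0.0715)³ − (0.0446)³) = 2.191×10^-8 C.
Applying ∮E·dA = Q_enc/ε₀ with Φ = E(4πr²):
E = k|Q_enc|/r² = (8.99×10^9)(2.191e-8)/(0.0715)² = 3.85e4 N/C.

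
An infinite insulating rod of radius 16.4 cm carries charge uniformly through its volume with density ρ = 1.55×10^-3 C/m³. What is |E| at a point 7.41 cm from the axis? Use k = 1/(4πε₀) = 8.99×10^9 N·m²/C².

By cylindrical symmetry E is radial; use a coaxial Gaussian cylinder of radius 7.41 cm and length L (r < R).
Charge inside radius r per length L is ρ·πr²·L, so λ_enc = ρπr² = 2.674×10^-5 C/m.
Gauss's law: E·2πrL = λ_enc L/ε₀.
E = 2k|λ_enc|/r = 2(8.99×10^9)(2.674e-5)/(0.0741) = 6.49e6 N/C.

E ≈ 6.49e6 N/C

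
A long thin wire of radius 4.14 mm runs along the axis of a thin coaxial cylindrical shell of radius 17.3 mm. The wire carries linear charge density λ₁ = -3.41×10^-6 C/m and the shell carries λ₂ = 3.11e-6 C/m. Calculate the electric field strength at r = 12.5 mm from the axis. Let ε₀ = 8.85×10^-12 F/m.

Take a coaxial cylindrical Gaussian surface of radius r = 12.5 mm and length L (between the conductors, 4.14 mm < r < 17.3 mm).
The shell at 17.3 mm lies outside the Gaussian surface, so λ_enc = λ₁ = -3.41×10^-6 C/m.
By Gauss's law (flux through the curved wall only), E·2πrL = λ_enc L/ε₀.
E = |λ_enc|/(2πε₀r) = (3.41×10^-6)/(2π·8.85×10^-12·0.0125) = 4.91e6 N/C.

E = 4.91×10^6 N/C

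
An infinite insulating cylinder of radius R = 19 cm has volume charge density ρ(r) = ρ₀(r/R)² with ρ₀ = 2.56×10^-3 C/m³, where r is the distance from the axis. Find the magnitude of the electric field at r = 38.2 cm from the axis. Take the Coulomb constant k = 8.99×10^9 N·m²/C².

E = 6.83×10^6 N/C

By cylindrical symmetry E is radial; use a coaxial Gaussian cylinder of radius 38.2 cm and length L (r > R, full charge per length enclosed).
λ_enc = 2π ∫₀^R ρ₀(r'/R)^2 r' dr' = 2πρ₀R²/4 = 1.452×10^-4 C/m.
By Gauss's law (flux through the curved wall only), E·2πrL = λ_enc L/ε₀.
E = 2k|λ_enc|/r = 2(8.99×10^9)(1.452×10^-4)/(0.382) = 6.83e6 N/C.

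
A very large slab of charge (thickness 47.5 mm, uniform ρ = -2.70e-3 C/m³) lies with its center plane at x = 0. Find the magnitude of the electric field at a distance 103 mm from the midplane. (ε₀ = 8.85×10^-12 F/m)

The point |x| = 103 mm lies outside the slab (half-thickness 0.02375 m). A symmetric pillbox spanning the full slab encloses Q_enc = ρ·d·A.
Flux = 2EA ⇒ E = |ρ|d/(2ε₀), independent of distance outside.
E = (2.70×10^-3)(0.0475)/(2·8.85×10^-12) = 7.25e6 N/C.

E ≈ 7.25×10^6 N/C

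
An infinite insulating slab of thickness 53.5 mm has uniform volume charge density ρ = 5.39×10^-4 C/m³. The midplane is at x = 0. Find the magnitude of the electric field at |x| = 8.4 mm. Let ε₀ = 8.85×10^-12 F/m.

E = 5.12×10^5 N/C

By symmetry E is perpendicular to the slab. A Gaussian pillbox from −8.4 mm to +8.4 mm (face area A) lies entirely within the slab.
Q_enc = ρ·(2x)·A and flux = 2EA, so 2EA = 2ρxA/ε₀ ⇒ E = |ρ|x/ε₀.
E = (5.39e-4)(0.0084)/(8.85×10^-12) = 5.12×10^5 N/C.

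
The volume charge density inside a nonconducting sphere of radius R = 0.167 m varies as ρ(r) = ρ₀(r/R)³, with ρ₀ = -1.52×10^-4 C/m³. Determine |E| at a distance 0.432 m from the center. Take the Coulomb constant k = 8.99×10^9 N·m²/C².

By spherical symmetry E is radial; choose a Gaussian sphere of radius r = 0.432 m (r > R, all charge enclosed).
Q_enc = 4π ∫₀^R ρ₀(r'/R)^3 r'² dr' = 4πρ₀R³/6 = -1.483e-6 C.
Since E is radial and uniform over the Gaussian sphere, Φ = E·4πr² = Q_enc/ε₀.
E = k|Q_enc|/r² = (8.99×10^9)(1.483×10^-6)/(0.432)² = 7.14×10^4 N/C.

|E| ≈ 7.14×10^4 N/C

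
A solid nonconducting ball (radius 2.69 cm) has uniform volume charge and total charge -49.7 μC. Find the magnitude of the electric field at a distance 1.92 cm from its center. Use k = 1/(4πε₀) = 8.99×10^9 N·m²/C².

Symmetry ⇒ E = E(r) r̂. Gaussian sphere of radius r = 1.92 cm (r < R).
For a uniform sphere the enclosed fraction is (r/R)³, so Q_enc = (-49.7 μC)(0.0192/0.0269)³ = -1.807e-5 C.
By Gauss's law, ∮E·dA = E·4πr² = Q_enc/ε₀.
E = k|Q_enc|/r² = (8.99×10^9)(1.807×10^-5)/(0.0192)² = 4.41×10^8 N/C.

E ≈ 4.41×10^8 N/C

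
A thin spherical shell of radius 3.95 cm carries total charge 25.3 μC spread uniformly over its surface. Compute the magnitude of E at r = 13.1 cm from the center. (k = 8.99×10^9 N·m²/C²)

1.33×10^7 N/C

Use a concentric Gaussian sphere at r = 13.1 cm (r > 3.95 cm).
The entire shell is enclosed: Q_enc = 2.53e-5 C.
Gauss's law: E·4πr² = Q_enc/ε₀.
E = k|Q_enc|/r² = (8.99×10^9)(2.53e-5)/(0.131)² = 1.33×10^7 N/C.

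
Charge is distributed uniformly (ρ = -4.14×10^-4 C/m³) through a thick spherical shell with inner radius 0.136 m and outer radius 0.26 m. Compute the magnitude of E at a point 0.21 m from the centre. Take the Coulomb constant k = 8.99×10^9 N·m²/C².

|E| ≈ 2.38×10^6 V/m

By spherical symmetry E is radial; choose a Gaussian sphere of radius r = 0.21 m (within the shell material, 0.136 m < r < 0.26 m).
Enclosed charge is the volume from a to r: Q_enc = (4π/3)ρ(r³ − a³) = -1.17×10^-5 C.
Since E is radial and uniform over the Gaussian sphere, Φ = E·4πr² = Q_enc/ε₀.
E = k|Q_enc|/r² = (8.99×10^9)(1.17×10^-5)/(0.21)² = 2.38×10^6 N/C.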